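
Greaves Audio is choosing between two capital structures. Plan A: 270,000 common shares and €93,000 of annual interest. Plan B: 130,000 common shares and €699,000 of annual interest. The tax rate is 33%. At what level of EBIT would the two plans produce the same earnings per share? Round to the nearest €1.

At indifference, (EBIT − 93,000)(1 − t)/270,000 = (EBIT − 699,000)(1 − t)/130,000.
The (1 − t) factor cancels: (EBIT − 93,000) × 130,000 = (EBIT − 699,000) × 270,000.
Solving, EBIT = (699,000·270,000 − 93,000·130,000) / (270,000 − 130,000) = 176,640,000,000 / 140,000 = 1,261,714.29.

€1,261,714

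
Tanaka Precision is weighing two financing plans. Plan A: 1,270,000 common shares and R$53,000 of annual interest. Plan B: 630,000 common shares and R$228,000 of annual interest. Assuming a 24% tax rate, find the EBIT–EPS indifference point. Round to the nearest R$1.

R$400,266

At indifference, (EBIT − 53,000)(1 − t)/1,270,000 = (EBIT − 228,000)(1 − t)/630,000.
The (1 − t) factor cancels: (EBIT − 53,000) × 630,000 = (EBIT − 228,000) × 1,270,000.
Solving, EBIT = (228,000·1,270,000 − 53,000·630,000) / (1,270,000 − 630,000) = 256,170,000,000 / 640,000 = 400,265.62.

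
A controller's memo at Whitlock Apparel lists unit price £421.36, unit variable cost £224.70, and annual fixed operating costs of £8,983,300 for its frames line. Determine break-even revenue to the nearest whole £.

£19,247,449

CM per unit = £421.36 − £224.70 = £196.66; CM ratio = £196.66 / £421.36 = 0.4667.
Break-even revenue = fixed costs × price ÷ CM = £8,983,300 × £421.36 ÷ £196.66 = £19,247,449.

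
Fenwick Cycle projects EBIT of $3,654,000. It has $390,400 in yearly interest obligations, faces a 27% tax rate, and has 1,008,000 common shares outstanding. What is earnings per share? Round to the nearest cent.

Interest = $390,400.00, so EBT = $3,654,000 − $390,400.00 = $3,263,600.00.
After tax at 27%: net income = $3,263,600.00 × 0.73 = $2,382,428.00.
EPS = $2,382,428.00 ÷ 1,008,000 = $2.36.

$2.36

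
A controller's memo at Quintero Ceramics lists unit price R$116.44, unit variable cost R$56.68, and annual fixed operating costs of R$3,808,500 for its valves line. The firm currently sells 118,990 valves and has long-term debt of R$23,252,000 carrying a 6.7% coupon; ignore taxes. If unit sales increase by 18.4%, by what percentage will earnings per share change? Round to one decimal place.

Contribution at this volume is 118,990 × R$59.76 = R$7,110,842.40.
Operating income = contribution − fixed costs = R$7,110,842.40 − R$3,808,500 = R$3,302,342.40.
After interest of R$1,557,884.00, pre-tax earnings = R$1,744,458.40.
DCL = total CM / (EBIT − I) = R$7,110,842.40 / R$1,744,458.40 = 4.0762.
%ΔEPS = DCL × %ΔSales = 4.0762 × +18.4% = +75.0%.

+75.0%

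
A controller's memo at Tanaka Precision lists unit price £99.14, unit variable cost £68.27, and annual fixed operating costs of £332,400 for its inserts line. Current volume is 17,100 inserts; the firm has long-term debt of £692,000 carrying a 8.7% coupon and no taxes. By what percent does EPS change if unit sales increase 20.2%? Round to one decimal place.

+78.8%

Total contribution margin = 17,100 × £30.87 = £527,877.00.
EBIT = £527,877.00 − £332,400 = £195,477.00.
Interest = £60,204.00, so EBIT − I = £135,273.00.
Degree of combined leverage = contribution ÷ (EBIT − I) = £527,877.00 ÷ £135,273.00 = 3.9023.
EPS therefore changes by 3.9023 × (+20.2%) = +78.8%.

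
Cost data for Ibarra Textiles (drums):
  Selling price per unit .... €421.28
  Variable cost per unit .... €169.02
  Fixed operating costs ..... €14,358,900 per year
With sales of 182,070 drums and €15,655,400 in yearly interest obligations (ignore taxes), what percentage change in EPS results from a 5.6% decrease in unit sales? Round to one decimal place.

Contribution at this volume is 182,070 × €252.26 = €45,928,978.20.
EBIT = €45,928,978.20 − €14,358,900 = €31,570,078.20.
Interest = €15,655,400.00, so EBIT − I = €15,914,678.20.
DCL = total CM / (EBIT − I) = €45,928,978.20 / €15,914,678.20 = 2.8860.
EPS therefore changes by 2.8860 × (-5.6%) = -16.2%.

-16.2%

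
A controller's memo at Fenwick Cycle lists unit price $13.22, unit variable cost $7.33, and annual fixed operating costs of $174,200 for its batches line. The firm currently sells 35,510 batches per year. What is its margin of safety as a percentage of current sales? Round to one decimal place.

Each unit contributes $13.22 − $7.33 = $5.89. Break-even units = $174,200 ÷ $5.89 = 29,575.55; break-even revenue = 29,575.55 × $13.22 = $390,988.79.
Actual sales revenue = 35,510 × $13.22 = $469,442.20.
Margin of safety = ($469,442.20 − $390,988.79) ÷ $469,442.20 = 16.7%.

16.7%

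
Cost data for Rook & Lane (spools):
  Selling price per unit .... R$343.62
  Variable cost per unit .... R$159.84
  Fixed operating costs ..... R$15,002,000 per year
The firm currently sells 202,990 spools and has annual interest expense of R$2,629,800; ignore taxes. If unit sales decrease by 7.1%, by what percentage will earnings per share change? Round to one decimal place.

-13.5%

Contribution at this volume is 202,990 × R$183.78 = R$37,305,502.20.
EBIT = R$37,305,502.20 − R$15,002,000 = R$22,303,502.20.
After interest of R$2,629,800.00, pre-tax earnings = R$19,673,702.20.
DCL = total CM / (EBIT − I) = R$37,305,502.20 / R$19,673,702.20 = 1.8962.
EPS therefore changes by 1.8962 × (-7.1%) = -13.5%.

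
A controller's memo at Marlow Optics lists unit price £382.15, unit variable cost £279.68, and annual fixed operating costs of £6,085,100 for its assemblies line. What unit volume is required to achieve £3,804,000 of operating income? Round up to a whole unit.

Unit CM = price − variable cost = £382.15 − £279.68 = £102.47.
Required volume = (fixed costs + target profit) ÷ CM = (£6,085,100 + £3,804,000) ÷ £102.47 = 96,507.27, so 96,508 assemblies.

96,508 assemblies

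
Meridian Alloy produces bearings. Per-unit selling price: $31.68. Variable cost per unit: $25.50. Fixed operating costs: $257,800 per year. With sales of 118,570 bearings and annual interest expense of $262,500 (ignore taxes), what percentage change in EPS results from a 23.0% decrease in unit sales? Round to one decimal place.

-79.3%

Total contribution margin = 118,570 × $6.18 = $732,762.60.
EBIT = $732,762.60 − $257,800 = $474,962.60.
After interest of $262,500.00, pre-tax earnings = $212,462.60.
DCL = total CM / (EBIT − I) = $732,762.60 / $212,462.60 = 3.4489.
EPS therefore changes by 3.4489 × (-23.0%) = -79.3%.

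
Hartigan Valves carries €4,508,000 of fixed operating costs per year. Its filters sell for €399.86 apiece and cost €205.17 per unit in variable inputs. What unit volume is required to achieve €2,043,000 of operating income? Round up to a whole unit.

33,649 filters

Unit CM = price − variable cost = €399.86 − €205.17 = €194.69.
Need Q such that Q × €194.69 − €4,508,000 = €2,043,000, i.e. Q = €6,551,000 / €194.69 = 33,648.36 → 33,649.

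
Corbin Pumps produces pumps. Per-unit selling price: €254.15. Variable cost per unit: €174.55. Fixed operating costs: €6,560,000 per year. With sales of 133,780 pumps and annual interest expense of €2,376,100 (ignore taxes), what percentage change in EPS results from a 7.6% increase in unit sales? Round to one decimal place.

+47.3%

Total contribution margin = 133,780 × €79.60 = €10,648,888.00.
Operating income = contribution − fixed costs = €10,648,888.00 − €6,560,000 = €4,088,888.00.
After interest of €2,376,100.00, pre-tax earnings = €1,712,788.00.
Degree of combined leverage = contribution ÷ (EBIT − I) = €10,648,888.00 ÷ €1,712,788.00 = 6.2173.
%ΔEPS = DCL × %ΔSales = 6.2173 × +7.6% = +47.3%.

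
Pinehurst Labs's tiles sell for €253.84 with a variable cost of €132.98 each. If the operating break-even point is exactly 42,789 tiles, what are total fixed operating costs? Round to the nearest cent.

€5,171,478.54

Unit CM = price − variable cost = €253.84 − €132.98 = €120.86.
Since BE = FC / CM, FC = 42,789 × €120.86 = €5,171,478.54.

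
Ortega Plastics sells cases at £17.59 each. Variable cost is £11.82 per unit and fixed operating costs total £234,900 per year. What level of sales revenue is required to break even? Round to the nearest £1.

£716,099

Contribution margin per unit = £17.59 − £11.82 = £5.77, a CM ratio of £5.77 ÷ £17.59 = 0.3280.
Break-even sales = FC ÷ CM ratio = £234,900 × £17.59 / £5.77 = £716,099.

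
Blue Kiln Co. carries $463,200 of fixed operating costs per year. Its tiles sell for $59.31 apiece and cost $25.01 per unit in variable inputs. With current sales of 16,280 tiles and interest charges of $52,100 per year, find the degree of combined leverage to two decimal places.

12.95

Total contribution margin = 16,280 × $34.30 = $558,404.00.
Operating income = contribution − fixed costs = $558,404.00 − $463,200 = $95,204.00. Interest = $52,100.00, so EBIT − I = $43,104.00.
Degree of total leverage = total CM / (EBIT − interest) = $558,404.00 / $43,104.00 = 12.9548.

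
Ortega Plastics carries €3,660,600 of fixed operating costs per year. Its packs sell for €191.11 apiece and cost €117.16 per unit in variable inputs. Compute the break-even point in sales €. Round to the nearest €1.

€9,460,139

CM per unit = €191.11 − €117.16 = €73.95; CM ratio = €73.95 / €191.11 = 0.3869.
Break-even sales = FC ÷ CM ratio = €3,660,600 × €191.11 / €73.95 = €9,460,139.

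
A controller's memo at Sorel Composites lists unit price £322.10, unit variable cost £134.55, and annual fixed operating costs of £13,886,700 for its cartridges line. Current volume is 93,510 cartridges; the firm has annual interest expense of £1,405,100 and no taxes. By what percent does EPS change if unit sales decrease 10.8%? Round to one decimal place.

-84.3%

At 93,510 units, contribution = 93,510 × £187.55 = £17,537,800.50.
Subtracting fixed costs: EBIT = £17,537,800.50 − £13,886,700 = £3,651,100.50.
After interest of £1,405,100.00, pre-tax earnings = £2,246,000.50.
DCL = total CM / (EBIT − I) = £17,537,800.50 / £2,246,000.50 = 7.8085.
%ΔEPS = DCL × %ΔSales = 7.8085 × -10.8% = -84.3%.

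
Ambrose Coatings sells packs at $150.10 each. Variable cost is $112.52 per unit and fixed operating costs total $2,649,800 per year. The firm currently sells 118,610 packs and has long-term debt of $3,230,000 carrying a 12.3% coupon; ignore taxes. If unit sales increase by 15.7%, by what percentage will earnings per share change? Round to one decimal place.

Contribution at this volume is 118,610 × $37.58 = $4,457,363.80.
Subtracting fixed costs: EBIT = $4,457,363.80 − $2,649,800 = $1,807,563.80.
Interest = $397,290.00, so EBIT − I = $1,410,273.80.
Degree of combined leverage = contribution ÷ (EBIT − I) = $4,457,363.80 ÷ $1,410,273.80 = 3.1606.
%ΔEPS = DCL × %ΔSales = 3.1606 × +15.7% = +49.6%.

+49.6%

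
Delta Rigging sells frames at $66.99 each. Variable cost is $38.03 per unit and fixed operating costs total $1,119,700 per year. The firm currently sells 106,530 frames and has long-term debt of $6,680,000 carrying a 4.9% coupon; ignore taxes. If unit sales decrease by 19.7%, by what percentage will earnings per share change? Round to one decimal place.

-37.1%

Total contribution margin = 106,530 × $28.96 = $3,085,108.80.
Subtracting fixed costs: EBIT = $3,085,108.80 − $1,119,700 = $1,965,408.80.
After interest of $327,320.00, pre-tax earnings = $1,638,088.80.
Degree of combined leverage = contribution ÷ (EBIT − I) = $3,085,108.80 ÷ $1,638,088.80 = 1.8834.
EPS therefore changes by 1.8834 × (-19.7%) = -37.1%.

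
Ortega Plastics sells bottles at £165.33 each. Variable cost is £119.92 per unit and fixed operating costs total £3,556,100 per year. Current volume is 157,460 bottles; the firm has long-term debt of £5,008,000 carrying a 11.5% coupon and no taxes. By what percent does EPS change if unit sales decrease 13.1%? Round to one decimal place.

-31.0%

Contribution at this volume is 157,460 × £45.41 = £7,150,258.60.
EBIT = £7,150,258.60 − £3,556,100 = £3,594,158.60.
After interest of £575,920.00, pre-tax earnings = £3,018,238.60.
DCL = total CM / (EBIT − I) = £7,150,258.60 / £3,018,238.60 = 2.3690.
EPS therefore changes by 2.3690 × (-13.1%) = -31.0%.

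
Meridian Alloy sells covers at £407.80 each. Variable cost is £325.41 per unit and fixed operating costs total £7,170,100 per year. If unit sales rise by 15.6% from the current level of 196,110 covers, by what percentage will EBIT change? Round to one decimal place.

Total contribution margin = 196,110 × £82.39 = £16,157,502.90.
Operating income = contribution − fixed costs = £16,157,502.90 − £7,170,100 = £8,987,402.90.
So DOL = total CM / EBIT = £16,157,502.90 / £8,987,402.90 = 1.7978.
So EBIT moves 1.7978 × (+15.6%) = +28.0%.

+28.0%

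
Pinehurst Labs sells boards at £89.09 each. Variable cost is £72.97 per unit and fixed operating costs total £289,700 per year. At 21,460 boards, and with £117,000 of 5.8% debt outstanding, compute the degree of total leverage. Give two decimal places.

7.00

Contribution at this volume is 21,460 × £16.12 = £345,935.20.
Operating income = contribution − fixed costs = £345,935.20 − £289,700 = £56,235.20. Interest = £6,786.00, so EBIT − I = £49,449.20.
DCL = contribution ÷ (EBIT − I) = £345,935.20 ÷ £49,449.20 = 6.9958.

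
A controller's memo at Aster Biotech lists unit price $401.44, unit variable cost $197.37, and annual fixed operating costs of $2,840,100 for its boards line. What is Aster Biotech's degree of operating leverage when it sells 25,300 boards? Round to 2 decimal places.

2.22

Total contribution margin = 25,300 × $204.07 = $5,162,971.00.
EBIT = $5,162,971.00 − $2,840,100 = $2,322,871.00.
So DOL = total CM / EBIT = $5,162,971.00 / $2,322,871.00 = 2.2227.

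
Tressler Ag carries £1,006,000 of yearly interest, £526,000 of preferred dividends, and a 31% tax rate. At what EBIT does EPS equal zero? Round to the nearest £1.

£1,768,319

Preferred dividends are paid after tax, so their pre-tax equivalent is £526,000 ÷ (1 − 0.31) = £762,318.84.
Financial break-even EBIT = interest + D_p ÷ (1 − t) = £1,006,000 + £762,318.84 = £1,768,318.84.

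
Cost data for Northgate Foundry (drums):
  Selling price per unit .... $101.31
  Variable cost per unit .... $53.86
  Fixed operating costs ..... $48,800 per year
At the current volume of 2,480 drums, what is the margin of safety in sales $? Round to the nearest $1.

$147,056

Each unit contributes $101.31 − $53.86 = $47.45. Break-even units = $48,800 ÷ $47.45 = 1,028.45; break-even revenue = 1,028.45 × $101.31 = $104,192.37.
Current sales = 2,480 × $101.31 = $251,248.80.
Margin of safety = $251,248.80 − $104,192.37 = $147,056.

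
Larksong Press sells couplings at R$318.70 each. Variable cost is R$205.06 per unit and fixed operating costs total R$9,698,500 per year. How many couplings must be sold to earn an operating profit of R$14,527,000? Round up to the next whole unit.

Contribution margin per unit = R$318.70 − R$205.06 = R$113.64.
Need Q such that Q × R$113.64 − R$9,698,500 = R$14,527,000, i.e. Q = R$24,225,500 / R$113.64 = 213,177.58 → 213,178.

213,178 couplings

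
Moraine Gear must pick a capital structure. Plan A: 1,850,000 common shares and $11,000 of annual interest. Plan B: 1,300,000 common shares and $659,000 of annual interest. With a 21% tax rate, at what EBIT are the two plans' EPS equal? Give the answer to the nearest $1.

At indifference, (EBIT − 11,000)(1 − t)/1,850,000 = (EBIT − 659,000)(1 − t)/1,300,000.
Cancelling (1 − t) and cross-multiplying: 1,300,000·(EBIT − 11,000) = 1,850,000·(EBIT − 659,000).
Solving, EBIT = (659,000·1,850,000 − 11,000·1,300,000) / (1,850,000 − 1,300,000) = 1,204,850,000,000 / 550,000 = 2,190,636.36.

$2,190,636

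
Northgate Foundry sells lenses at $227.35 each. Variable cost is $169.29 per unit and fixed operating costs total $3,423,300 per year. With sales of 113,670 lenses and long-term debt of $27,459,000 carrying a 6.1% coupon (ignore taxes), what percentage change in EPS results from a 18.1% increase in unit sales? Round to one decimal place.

+79.6%

Contribution at this volume is 113,670 × $58.06 = $6,599,680.20.
EBIT = $6,599,680.20 − $3,423,300 = $3,176,380.20.
Interest = $1,674,999.00, so EBIT − I = $1,501,381.20.
Degree of combined leverage = contribution ÷ (EBIT − I) = $6,599,680.20 ÷ $1,501,381.20 = 4.3957.
%ΔEPS = DCL × %ΔSales = 4.3957 × +18.1% = +79.6%.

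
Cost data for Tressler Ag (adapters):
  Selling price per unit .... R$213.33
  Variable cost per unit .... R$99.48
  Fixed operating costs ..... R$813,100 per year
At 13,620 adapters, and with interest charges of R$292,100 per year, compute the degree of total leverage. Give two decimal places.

3.48

At 13,620 units, contribution = 13,620 × R$113.85 = R$1,550,637.00.
Subtracting fixed costs: EBIT = R$1,550,637.00 − R$813,100 = R$737,537.00. Interest = R$292,100.00.
DOL = R$1,550,637.00 ÷ R$737,537.00 = 2.1025; DFL = R$737,537.00 ÷ R$445,437.00 = 1.6558.
Combined leverage = 2.1025 × 1.6558 = 3.4813.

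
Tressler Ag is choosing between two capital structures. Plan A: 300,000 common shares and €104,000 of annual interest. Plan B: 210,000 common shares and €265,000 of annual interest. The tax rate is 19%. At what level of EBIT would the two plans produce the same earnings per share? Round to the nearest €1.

€640,667

At indifference, (EBIT − 104,000)(1 − t)/300,000 = (EBIT − 265,000)(1 − t)/210,000.
Cancelling (1 − t) and cross-multiplying: 210,000·(EBIT − 104,000) = 300,000·(EBIT − 265,000).
EBIT × (300,000 − 210,000) = 265,000 × 300,000 − 104,000 × 210,000 = 57,660,000,000, so EBIT = 57,660,000,000 ÷ 90,000 = 640,666.67.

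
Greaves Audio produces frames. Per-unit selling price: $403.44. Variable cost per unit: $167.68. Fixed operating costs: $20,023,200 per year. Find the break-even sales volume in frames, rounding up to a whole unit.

84,931 frames

Each unit contributes $403.44 − $167.68 = $235.76.
Break-even Q = $20,023,200 / $235.76 = 84,930.44 → 84,931 frames.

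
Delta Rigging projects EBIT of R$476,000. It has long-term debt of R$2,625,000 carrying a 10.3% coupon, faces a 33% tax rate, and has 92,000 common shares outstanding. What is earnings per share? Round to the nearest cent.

Interest = R$270,375.00, so EBT = R$476,000 − R$270,375.00 = R$205,625.00.
After tax at 33%: net income = R$205,625.00 × 0.67 = R$137,768.75.
Per share: R$137,768.75 / 92,000 shares = R$1.50.

R$1.50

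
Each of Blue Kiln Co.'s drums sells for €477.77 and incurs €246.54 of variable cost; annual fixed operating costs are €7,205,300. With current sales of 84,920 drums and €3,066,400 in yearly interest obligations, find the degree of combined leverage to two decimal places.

Total contribution margin = 84,920 × €231.23 = €19,636,051.60.
Operating income = contribution − fixed costs = €19,636,051.60 − €7,205,300 = €12,430,751.60. Interest = €3,066,400.00, so EBIT − I = €9,364,351.60.
Degree of total leverage = total CM / (EBIT − interest) = €19,636,051.60 / €9,364,351.60 = 2.0969.

2.10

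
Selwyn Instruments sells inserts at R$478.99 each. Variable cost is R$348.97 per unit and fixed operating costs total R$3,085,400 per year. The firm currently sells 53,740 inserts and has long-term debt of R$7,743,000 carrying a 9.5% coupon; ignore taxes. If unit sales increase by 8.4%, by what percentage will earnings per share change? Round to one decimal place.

+18.5%

Total contribution margin = 53,740 × R$130.02 = R$6,987,274.80.
Subtracting fixed costs: EBIT = R$6,987,274.80 − R$3,085,400 = R$3,901,874.80.
After interest of R$735,585.00, pre-tax earnings = R$3,166,289.80.
DCL = total CM / (EBIT − I) = R$6,987,274.80 / R$3,166,289.80 = 2.2068.
EPS therefore changes by 2.2068 × (+8.4%) = +18.5%.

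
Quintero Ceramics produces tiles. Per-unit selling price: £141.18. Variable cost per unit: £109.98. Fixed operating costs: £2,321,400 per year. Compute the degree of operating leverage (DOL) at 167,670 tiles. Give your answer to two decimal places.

1.80

Total contribution margin = 167,670 × £31.20 = £5,231,304.00.
Subtracting fixed costs: EBIT = £5,231,304.00 − £2,321,400 = £2,909,904.00.
DOL = contribution ÷ EBIT = £5,231,304.00 ÷ £2,909,904.00 = 1.7978.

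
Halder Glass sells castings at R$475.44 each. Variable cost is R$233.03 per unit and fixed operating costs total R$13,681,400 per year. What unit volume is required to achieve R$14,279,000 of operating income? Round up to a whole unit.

115,344 castings

Unit CM = price − variable cost = R$475.44 − R$233.03 = R$242.41.
Required volume = (fixed costs + target profit) ÷ CM = (R$13,681,400 + R$14,279,000) ÷ R$242.41 = 115,343.43, so 115,344 castings.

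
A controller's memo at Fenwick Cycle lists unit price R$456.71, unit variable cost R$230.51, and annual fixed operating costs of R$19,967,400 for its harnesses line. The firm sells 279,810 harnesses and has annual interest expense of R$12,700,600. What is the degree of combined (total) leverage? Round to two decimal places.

At 279,810 units, contribution = 279,810 × R$226.20 = R$63,293,022.00.
Operating income = contribution − fixed costs = R$63,293,022.00 − R$19,967,400 = R$43,325,622.00. Interest = R$12,700,600.00.
DOL = R$63,293,022.00 ÷ R$43,325,622.00 = 1.4609; DFL = R$43,325,622.00 ÷ R$30,625,022.00 = 1.4147.
DCL = DOL × DFL = 1.4609 × 1.4147 = 2.0667.

2.07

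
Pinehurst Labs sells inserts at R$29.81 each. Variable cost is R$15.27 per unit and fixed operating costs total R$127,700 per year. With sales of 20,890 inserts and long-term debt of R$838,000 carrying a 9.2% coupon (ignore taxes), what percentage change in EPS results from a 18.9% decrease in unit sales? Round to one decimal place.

-58.0%

At 20,890 units, contribution = 20,890 × R$14.54 = R$303,740.60.
EBIT = R$303,740.60 − R$127,700 = R$176,040.60.
Interest = R$77,096.00, so EBIT − I = R$98,944.60.
Degree of combined leverage = contribution ÷ (EBIT − I) = R$303,740.60 ÷ R$98,944.60 = 3.0698.
EPS therefore changes by 3.0698 × (-18.9%) = -58.0%.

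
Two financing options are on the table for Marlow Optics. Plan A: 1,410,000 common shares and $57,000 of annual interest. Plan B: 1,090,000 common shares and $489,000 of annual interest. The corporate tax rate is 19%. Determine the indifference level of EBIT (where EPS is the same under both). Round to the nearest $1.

At indifference, (EBIT − 57,000)(1 − t)/1,410,000 = (EBIT − 489,000)(1 − t)/1,090,000.
Cancelling (1 − t) and cross-multiplying: 1,090,000·(EBIT − 57,000) = 1,410,000·(EBIT − 489,000).
Solving, EBIT = (489,000·1,410,000 − 57,000·1,090,000) / (1,410,000 − 1,090,000) = 627,360,000,000 / 320,000 = 1,960,500.00.

$1,960,500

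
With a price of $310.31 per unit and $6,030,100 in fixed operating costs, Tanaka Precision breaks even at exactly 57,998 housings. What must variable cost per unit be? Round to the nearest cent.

At break-even, FC = Q × (P − VC), so P − VC = $6,030,100 ÷ 57,998 = $103.9708.
Hence VC = price − CM = $310.31 − $103.9708 = $206.34.

$206.34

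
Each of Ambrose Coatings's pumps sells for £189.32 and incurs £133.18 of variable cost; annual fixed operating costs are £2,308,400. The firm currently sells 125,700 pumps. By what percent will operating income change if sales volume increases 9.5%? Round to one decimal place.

+14.1%

Contribution at this volume is 125,700 × £56.14 = £7,056,798.00.
EBIT = £7,056,798.00 − £2,308,400 = £4,748,398.00.
So DOL = total CM / EBIT = £7,056,798.00 / £4,748,398.00 = 1.4861.
Operating income changes by 1.4861 × +9.5% = +14.1%.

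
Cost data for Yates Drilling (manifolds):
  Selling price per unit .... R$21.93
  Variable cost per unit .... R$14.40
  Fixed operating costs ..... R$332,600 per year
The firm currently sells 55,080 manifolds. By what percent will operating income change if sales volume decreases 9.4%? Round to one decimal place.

Total contribution margin = 55,080 × R$7.53 = R$414,752.40.
Subtracting fixed costs: EBIT = R$414,752.40 − R$332,600 = R$82,152.40.
Degree of operating leverage = R$414,752.40 / R$82,152.40 = 5.0486.
Operating income changes by 5.0486 × -9.4% = -47.5%.

-47.5%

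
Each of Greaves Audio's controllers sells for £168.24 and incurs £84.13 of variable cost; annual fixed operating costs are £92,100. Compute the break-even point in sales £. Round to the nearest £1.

£184,222

CM per unit = £168.24 − £84.13 = £84.11; CM ratio = £84.11 / £168.24 = 0.4999.
Break-even sales = FC ÷ CM ratio = £92,100 × £168.24 / £84.11 = £184,222.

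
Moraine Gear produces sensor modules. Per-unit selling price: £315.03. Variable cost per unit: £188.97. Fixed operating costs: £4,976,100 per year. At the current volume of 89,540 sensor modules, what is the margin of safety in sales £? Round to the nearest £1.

£15,772,273

Unit CM = price − variable cost = £315.03 − £188.97 = £126.06. Break-even units = £4,976,100 ÷ £126.06 = 39,474.06; break-even revenue = 39,474.06 × £315.03 = £12,435,513.11.
Actual sales revenue = 89,540 × £315.03 = £28,207,786.20.
Margin of safety = £28,207,786.20 − £12,435,513.11 = £15,772,273.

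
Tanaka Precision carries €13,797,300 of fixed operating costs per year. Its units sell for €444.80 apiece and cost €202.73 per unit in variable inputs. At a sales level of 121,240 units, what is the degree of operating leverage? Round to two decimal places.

1.89

At 121,240 units, contribution = 121,240 × €242.07 = €29,348,566.80.
EBIT = €29,348,566.80 − €13,797,300 = €15,551,266.80.
So DOL = total CM / EBIT = €29,348,566.80 / €15,551,266.80 = 1.8872.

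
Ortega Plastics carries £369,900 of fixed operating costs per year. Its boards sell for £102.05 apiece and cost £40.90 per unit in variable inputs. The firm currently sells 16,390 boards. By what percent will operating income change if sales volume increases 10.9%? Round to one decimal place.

Contribution at this volume is 16,390 × £61.15 = £1,002,248.50.
Subtracting fixed costs: EBIT = £1,002,248.50 − £369,900 = £632,348.50.
So DOL = total CM / EBIT = £1,002,248.50 / £632,348.50 = 1.5850.
So EBIT moves 1.5850 × (+10.9%) = +17.3%.

+17.3%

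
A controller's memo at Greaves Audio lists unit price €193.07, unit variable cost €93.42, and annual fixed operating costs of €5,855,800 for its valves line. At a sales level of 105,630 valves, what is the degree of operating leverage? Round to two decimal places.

2.25

Total contribution margin = 105,630 × €99.65 = €10,526,029.50.
Operating income = contribution − fixed costs = €10,526,029.50 − €5,855,800 = €4,670,229.50.
DOL = contribution ÷ EBIT = €10,526,029.50 ÷ €4,670,229.50 = 2.2539.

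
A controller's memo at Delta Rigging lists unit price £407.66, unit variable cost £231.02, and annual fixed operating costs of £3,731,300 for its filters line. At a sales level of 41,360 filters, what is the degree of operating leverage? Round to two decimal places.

Total contribution margin = 41,360 × £176.64 = £7,305,830.40.
EBIT = £7,305,830.40 − £3,731,300 = £3,574,530.40.
DOL = contribution ÷ EBIT = £7,305,830.40 ÷ £3,574,530.40 = 2.0439.

2.04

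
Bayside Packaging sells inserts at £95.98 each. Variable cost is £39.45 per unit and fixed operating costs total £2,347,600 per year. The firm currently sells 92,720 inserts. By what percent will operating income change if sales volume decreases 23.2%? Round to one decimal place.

-42.0%

Total contribution margin = 92,720 × £56.53 = £5,241,461.60.
Operating income = contribution − fixed costs = £5,241,461.60 − £2,347,600 = £2,893,861.60.
Degree of operating leverage = £5,241,461.60 / £2,893,861.60 = 1.8112.
%ΔEBIT = DOL × %ΔSales = 1.8112 × -23.2% = -42.0%.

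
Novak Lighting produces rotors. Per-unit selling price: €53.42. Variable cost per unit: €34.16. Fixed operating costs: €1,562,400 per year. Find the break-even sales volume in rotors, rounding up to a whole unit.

Contribution margin per unit = €53.42 − €34.16 = €19.26.
Break-even volume = fixed costs ÷ CM per unit = €1,562,400 ÷ €19.26 = 81,121.50, so 81,122 rotors.

81,122 rotors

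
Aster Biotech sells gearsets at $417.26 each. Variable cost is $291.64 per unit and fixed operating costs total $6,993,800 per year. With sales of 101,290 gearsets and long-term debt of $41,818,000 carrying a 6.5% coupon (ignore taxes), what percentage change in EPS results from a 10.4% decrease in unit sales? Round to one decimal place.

-43.9%

At 101,290 units, contribution = 101,290 × $125.62 = $12,724,049.80.
Operating income = contribution − fixed costs = $12,724,049.80 − $6,993,800 = $5,730,249.80.
Interest = $2,718,170.00, so EBIT − I = $3,012,079.80.
DCL = total CM / (EBIT − I) = $12,724,049.80 / $3,012,079.80 = 4.2243.
%ΔEPS = DCL × %ΔSales = 4.2243 × -10.4% = -43.9%.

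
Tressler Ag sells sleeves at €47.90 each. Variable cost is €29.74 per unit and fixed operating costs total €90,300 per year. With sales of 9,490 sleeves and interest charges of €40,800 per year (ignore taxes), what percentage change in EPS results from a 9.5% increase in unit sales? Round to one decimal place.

+39.7%

Contribution at this volume is 9,490 × €18.16 = €172,338.40.
Subtracting fixed costs: EBIT = €172,338.40 − €90,300 = €82,038.40.
After interest of €40,800.00, pre-tax earnings = €41,238.40.
DCL = total CM / (EBIT − I) = €172,338.40 / €41,238.40 = 4.1791.
%ΔEPS = DCL × %ΔSales = 4.1791 × +9.5% = +39.7%.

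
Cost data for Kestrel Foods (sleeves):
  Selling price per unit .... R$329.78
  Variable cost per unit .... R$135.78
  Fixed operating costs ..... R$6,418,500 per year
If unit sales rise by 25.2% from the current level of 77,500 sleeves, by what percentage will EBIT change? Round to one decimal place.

At 77,500 units, contribution = 77,500 × R$194.00 = R$15,035,000.00.
Subtracting fixed costs: EBIT = R$15,035,000.00 − R$6,418,500 = R$8,616,500.00.
So DOL = total CM / EBIT = R$15,035,000.00 / R$8,616,500.00 = 1.7449.
%ΔEBIT = DOL × %ΔSales = 1.7449 × +25.2% = +44.0%.

+44.0%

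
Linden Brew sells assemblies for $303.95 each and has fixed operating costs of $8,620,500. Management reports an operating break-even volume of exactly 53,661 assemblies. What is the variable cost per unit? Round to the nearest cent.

$143.30

At break-even, FC = Q × (P − VC), so P − VC = $8,620,500 ÷ 53,661 = $160.6474.
Variable cost per unit = $303.95 − $160.6474 = $143.30.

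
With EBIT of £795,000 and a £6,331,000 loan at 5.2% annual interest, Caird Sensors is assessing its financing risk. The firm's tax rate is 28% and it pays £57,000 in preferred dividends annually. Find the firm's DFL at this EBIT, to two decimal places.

Annual interest charges come to £329,212.00.
Pre-tax preferred-dividend burden = £57,000 ÷ (1 − 0.28) = £79,166.67.
DFL = EBIT ÷ [EBIT − I − D_p/(1−t)] = £795,000 ÷ [£795,000 − £329,212.00 − £79,166.67] = £795,000 ÷ £386,621.33 = 2.0563.

2.06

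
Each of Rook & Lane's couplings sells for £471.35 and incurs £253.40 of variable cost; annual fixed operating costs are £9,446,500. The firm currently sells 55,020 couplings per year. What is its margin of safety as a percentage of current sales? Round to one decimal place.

21.2%

Unit CM = price − variable cost = £471.35 − £253.40 = £217.95. Break-even units = £9,446,500 ÷ £217.95 = 43,342.51; break-even revenue = 43,342.51 × £471.35 = £20,429,491.97.
Current sales = 55,020 × £471.35 = £25,933,677.00.
Margin of safety = (£25,933,677.00 − £20,429,491.97) ÷ £25,933,677.00 = 21.2%.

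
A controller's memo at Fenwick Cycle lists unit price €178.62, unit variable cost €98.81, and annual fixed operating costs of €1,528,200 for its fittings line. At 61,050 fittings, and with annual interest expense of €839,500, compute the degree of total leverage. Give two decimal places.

1.95

Contribution at this volume is 61,050 × €79.81 = €4,872,400.50.
EBIT = €4,872,400.50 − €1,528,200 = €3,344,200.50. Interest = €839,500.00, so EBIT − I = €2,504,700.50.
Degree of total leverage = total CM / (EBIT − interest) = €4,872,400.50 / €2,504,700.50 = 1.9453.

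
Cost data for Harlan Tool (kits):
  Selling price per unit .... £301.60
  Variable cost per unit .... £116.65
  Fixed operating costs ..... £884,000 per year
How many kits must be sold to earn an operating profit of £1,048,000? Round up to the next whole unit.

10,447 kits

Each unit contributes £301.60 − £116.65 = £184.95.
Units = (FC + target) / CM = (£884,000 + £1,048,000) / £184.95 = 10,446.07, so 10,447 kits.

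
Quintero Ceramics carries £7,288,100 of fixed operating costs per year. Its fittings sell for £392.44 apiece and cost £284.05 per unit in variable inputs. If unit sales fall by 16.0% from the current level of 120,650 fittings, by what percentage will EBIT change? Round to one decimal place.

At 120,650 units, contribution = 120,650 × £108.39 = £13,077,253.50.
Subtracting fixed costs: EBIT = £13,077,253.50 − £7,288,100 = £5,789,153.50.
DOL = contribution ÷ EBIT = £13,077,253.50 ÷ £5,789,153.50 = 2.2589.
%ΔEBIT = DOL × %ΔSales = 2.2589 × -16.0% = -36.1%.

-36.1%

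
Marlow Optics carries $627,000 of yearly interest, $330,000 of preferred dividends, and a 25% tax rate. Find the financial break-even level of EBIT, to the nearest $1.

$1,067,000

Grossing the preferred dividend up to pre-tax terms: $330,000 / (1 − 0.25) = $440,000.00.
Financial break-even EBIT = interest + D_p ÷ (1 − t) = $627,000 + $440,000.00 = $1,067,000.00.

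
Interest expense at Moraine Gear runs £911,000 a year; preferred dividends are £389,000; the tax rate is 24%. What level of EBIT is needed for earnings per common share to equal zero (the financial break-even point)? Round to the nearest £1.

Preferred dividends are paid after tax, so their pre-tax equivalent is £389,000 ÷ (1 − 0.24) = £511,842.11.
EPS = 0 when EBIT covers interest plus the pre-tax preferred burden: £911,000 + £511,842.11 = £1,422,842.11.

£1,422,842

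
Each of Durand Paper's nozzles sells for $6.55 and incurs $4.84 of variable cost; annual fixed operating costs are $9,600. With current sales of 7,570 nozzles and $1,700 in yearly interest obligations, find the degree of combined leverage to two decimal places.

7.87

At 7,570 units, contribution = 7,570 × $1.71 = $12,944.70.
Subtracting fixed costs: EBIT = $12,944.70 − $9,600 = $3,344.70. Interest = $1,700.00, so EBIT − I = $1,644.70.
DCL = contribution ÷ (EBIT − I) = $12,944.70 ÷ $1,644.70 = 7.8706.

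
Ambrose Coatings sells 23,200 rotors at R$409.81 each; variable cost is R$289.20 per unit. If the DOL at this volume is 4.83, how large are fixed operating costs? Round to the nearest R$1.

R$2,218,824

Total contribution margin = 23,200 × R$120.61 = R$2,798,152.00.
Since DOL = CM ÷ EBIT, EBIT = R$2,798,152.00 ÷ 4.83 = R$579,327.54.
And FC = contribution − EBIT = R$2,798,152.00 − R$579,327.54 = R$2,218,824.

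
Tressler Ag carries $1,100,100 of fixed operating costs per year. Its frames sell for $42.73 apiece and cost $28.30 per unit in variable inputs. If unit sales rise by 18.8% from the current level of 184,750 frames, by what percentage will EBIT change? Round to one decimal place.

Contribution at this volume is 184,750 × $14.43 = $2,665,942.50.
Subtracting fixed costs: EBIT = $2,665,942.50 − $1,100,100 = $1,565,842.50.
So DOL = total CM / EBIT = $2,665,942.50 / $1,565,842.50 = 1.7026.
%ΔEBIT = DOL × %ΔSales = 1.7026 × +18.8% = +32.0%.

+32.0%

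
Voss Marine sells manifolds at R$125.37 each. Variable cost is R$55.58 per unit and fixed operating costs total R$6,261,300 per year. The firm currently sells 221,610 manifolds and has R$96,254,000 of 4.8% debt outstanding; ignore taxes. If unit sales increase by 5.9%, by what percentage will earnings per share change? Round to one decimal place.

+19.9%

Total contribution margin = 221,610 × R$69.79 = R$15,466,161.90.
Operating income = contribution − fixed costs = R$15,466,161.90 − R$6,261,300 = R$9,204,861.90.
Interest = R$4,620,192.00, so EBIT − I = R$4,584,669.90.
DCL = total CM / (EBIT − I) = R$15,466,161.90 / R$4,584,669.90 = 3.3735.
EPS therefore changes by 3.3735 × (+5.9%) = +19.9%.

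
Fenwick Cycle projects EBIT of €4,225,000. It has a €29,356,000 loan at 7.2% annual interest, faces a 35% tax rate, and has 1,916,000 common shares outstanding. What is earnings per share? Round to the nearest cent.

Pre-tax income = €4,225,000 − €2,113,632.00 = €2,111,368.00.
After tax at 35%: net income = €2,111,368.00 × 0.65 = €1,372,389.20.
Per share: €1,372,389.20 / 1,916,000 shares = €0.72.

€0.72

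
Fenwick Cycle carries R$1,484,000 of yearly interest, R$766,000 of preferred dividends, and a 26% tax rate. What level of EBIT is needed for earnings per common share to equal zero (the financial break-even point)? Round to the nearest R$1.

R$2,519,135

Grossing the preferred dividend up to pre-tax terms: R$766,000 / (1 − 0.26) = R$1,035,135.14.
EPS = 0 when EBIT covers interest plus the pre-tax preferred burden: R$1,484,000 + R$1,035,135.14 = R$2,519,135.14.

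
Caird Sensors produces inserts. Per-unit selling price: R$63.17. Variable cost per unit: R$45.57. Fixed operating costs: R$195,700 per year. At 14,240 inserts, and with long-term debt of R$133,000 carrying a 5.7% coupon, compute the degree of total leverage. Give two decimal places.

5.29

Contribution at this volume is 14,240 × R$17.60 = R$250,624.00.
Operating income = contribution − fixed costs = R$250,624.00 − R$195,700 = R$54,924.00. Interest = R$7,581.00.
DOL = R$250,624.00 ÷ R$54,924.00 = 4.5631; DFL = R$54,924.00 ÷ R$47,343.00 = 1.1601.
Combined leverage = 4.5631 × 1.1601 = 5.2937.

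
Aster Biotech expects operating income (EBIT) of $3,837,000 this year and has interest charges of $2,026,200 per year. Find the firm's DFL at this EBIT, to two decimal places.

2.12

Interest = $2,026,200.00.
Degree of financial leverage = EBIT / (EBIT − interest) = $3,837,000 / $1,810,800.00 = 2.1190.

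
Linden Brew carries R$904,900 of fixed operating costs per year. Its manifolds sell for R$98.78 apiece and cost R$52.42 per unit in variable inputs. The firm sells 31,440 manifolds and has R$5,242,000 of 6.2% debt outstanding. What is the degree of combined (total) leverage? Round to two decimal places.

6.40

Total contribution margin = 31,440 × R$46.36 = R$1,457,558.40.
EBIT = R$1,457,558.40 − R$904,900 = R$552,658.40. Interest = R$325,004.00.
DOL = R$1,457,558.40 ÷ R$552,658.40 = 2.6374; DFL = R$552,658.40 ÷ R$227,654.40 = 2.4276.
Combined leverage = 2.6374 × 2.4276 = 6.4026.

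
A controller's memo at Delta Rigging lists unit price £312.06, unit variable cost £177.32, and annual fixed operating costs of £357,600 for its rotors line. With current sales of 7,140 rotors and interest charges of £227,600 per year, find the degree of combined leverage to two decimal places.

2.55

At 7,140 units, contribution = 7,140 × £134.74 = £962,043.60.
EBIT = £962,043.60 − £357,600 = £604,443.60. Interest = £227,600.00.
DOL = £962,043.60 ÷ £604,443.60 = 1.5916; DFL = £604,443.60 ÷ £376,843.60 = 1.6040.
Combined leverage = 1.5916 × 1.6040 = 2.5529.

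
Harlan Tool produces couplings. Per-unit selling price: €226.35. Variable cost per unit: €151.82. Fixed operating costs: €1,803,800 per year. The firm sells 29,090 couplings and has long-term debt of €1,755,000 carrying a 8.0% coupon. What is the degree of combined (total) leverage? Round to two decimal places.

Total contribution margin = 29,090 × €74.53 = €2,168,077.70.
Subtracting fixed costs: EBIT = €2,168,077.70 − €1,803,800 = €364,277.70. Interest = €140,400.00, so EBIT − I = €223,877.70.
DCL = contribution ÷ (EBIT − I) = €2,168,077.70 ÷ €223,877.70 = 9.6842.

9.68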